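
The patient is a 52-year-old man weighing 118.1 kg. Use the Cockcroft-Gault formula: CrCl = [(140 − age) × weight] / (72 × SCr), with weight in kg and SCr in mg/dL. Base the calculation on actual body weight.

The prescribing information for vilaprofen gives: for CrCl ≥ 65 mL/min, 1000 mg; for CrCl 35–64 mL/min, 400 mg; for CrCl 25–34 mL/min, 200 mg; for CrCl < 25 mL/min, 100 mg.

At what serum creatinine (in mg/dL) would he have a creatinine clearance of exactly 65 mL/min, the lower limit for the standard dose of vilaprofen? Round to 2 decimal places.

2.22 mg/dL

Standard dose requires CrCl ≥ 65 mL/min.
Set (140 − 52) × 118.1 / (72 × SCr) = 65
SCr = (140 − 52) × 118.1 / (72 × 65) = 2.221 mg/dL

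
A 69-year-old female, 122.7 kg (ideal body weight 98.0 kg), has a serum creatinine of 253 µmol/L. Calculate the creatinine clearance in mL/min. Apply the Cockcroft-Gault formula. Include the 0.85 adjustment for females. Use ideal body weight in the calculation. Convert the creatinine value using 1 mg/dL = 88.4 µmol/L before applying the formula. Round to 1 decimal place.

SCr = 253 / 88.4 = 2.862 mg/dL
CrCl = (140 − 69) × 98 / (72 × 2.862) × 0.85 = 6958.0 / 206.06 × 0.85 ≈ 28.7 mL/min

28.7 mL/min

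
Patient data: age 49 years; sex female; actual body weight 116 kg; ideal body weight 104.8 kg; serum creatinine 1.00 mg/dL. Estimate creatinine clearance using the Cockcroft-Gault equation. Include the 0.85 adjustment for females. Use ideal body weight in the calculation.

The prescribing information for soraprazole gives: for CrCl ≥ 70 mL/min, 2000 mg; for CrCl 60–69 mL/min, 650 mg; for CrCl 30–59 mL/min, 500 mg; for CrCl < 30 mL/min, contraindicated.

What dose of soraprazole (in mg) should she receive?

CrCl = (140 − 49) × 104.8 / (72 × 1) × 0.85 = 9536.8 / 72.00 × 0.85 ≈ 112.6 mL/min
CrCl ≈ 113 mL/min → bracket ≥ 70 mL/min.
Dose for this bracket: 2000 mg.

2000 mg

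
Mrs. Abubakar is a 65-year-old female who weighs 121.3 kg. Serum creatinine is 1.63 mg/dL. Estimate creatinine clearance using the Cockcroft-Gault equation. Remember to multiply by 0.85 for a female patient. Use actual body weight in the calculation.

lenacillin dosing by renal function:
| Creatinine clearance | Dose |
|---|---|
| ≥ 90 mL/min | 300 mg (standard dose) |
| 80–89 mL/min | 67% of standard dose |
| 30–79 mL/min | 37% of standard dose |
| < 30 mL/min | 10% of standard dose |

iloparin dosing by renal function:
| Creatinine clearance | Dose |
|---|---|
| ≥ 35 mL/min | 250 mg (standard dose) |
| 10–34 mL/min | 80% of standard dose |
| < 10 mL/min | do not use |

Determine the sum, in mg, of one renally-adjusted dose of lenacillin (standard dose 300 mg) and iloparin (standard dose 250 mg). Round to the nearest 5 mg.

CrCl = (140 − 65) × 121.3 / (72 × 1.63) × 0.85 = 9097.5 / 117.36 × 0.85 ≈ 65.9 mL/min
CrCl ≈ 66 mL/min.
lenacillin: 30–79 mL/min → 37% of 300 mg = 111 mg.
iloparin: ≥ 35 mL/min → 100% of 250 mg = 250 mg.
Total = 111 + 250 = 361 mg.

360 mg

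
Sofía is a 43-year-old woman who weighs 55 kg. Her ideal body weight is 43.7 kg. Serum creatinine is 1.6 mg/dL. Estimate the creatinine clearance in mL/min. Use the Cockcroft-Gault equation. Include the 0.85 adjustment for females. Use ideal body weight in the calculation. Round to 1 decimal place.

31.3 mL/min

CrCl = (140 − 43) × 43.7 / (72 × 1.6) × 0.85 = 4238.9 / 115.20 × 0.85 ≈ 31.3 mL/min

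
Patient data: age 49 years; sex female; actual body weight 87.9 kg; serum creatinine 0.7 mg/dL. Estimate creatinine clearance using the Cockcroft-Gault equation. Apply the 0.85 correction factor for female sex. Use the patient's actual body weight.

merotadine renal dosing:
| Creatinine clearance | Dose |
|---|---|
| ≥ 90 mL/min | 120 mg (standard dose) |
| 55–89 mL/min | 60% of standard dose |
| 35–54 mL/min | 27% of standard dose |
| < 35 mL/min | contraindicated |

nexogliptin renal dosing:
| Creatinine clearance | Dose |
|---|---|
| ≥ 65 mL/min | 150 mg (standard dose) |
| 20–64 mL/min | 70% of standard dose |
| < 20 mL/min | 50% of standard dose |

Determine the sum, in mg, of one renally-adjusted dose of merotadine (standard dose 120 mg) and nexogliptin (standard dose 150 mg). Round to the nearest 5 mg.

CrCl = (140 − 49) × 87.9 / (72 × 0.7) × 0.85 = 7998.9 / 50.40 × 0.85 ≈ 134.9 mL/min
CrCl ≈ 135 mL/min.
merotadine: ≥ 90 mL/min → 100% of 120 mg = 120 mg.
nexogliptin: ≥ 65 mL/min → 100% of 150 mg = 150 mg.
Total = 120 + 150 = 270 mg.

270 mg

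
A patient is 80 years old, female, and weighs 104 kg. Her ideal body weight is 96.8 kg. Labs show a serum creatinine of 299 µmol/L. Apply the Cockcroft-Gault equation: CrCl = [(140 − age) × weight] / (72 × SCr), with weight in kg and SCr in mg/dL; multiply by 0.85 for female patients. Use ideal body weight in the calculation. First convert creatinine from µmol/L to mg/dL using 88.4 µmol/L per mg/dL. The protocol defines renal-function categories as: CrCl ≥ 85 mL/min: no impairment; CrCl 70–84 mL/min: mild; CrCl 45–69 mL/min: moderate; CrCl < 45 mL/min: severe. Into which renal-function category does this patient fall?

SCr = 299 / 88.4 = 3.382 mg/dL
CrCl = (140 − 80) × 96.8 / (72 × 3.382) × 0.85 = 5808.0 / 243.50 × 0.85 ≈ 20.3 mL/min
20 mL/min falls in the 'severe' range.

severe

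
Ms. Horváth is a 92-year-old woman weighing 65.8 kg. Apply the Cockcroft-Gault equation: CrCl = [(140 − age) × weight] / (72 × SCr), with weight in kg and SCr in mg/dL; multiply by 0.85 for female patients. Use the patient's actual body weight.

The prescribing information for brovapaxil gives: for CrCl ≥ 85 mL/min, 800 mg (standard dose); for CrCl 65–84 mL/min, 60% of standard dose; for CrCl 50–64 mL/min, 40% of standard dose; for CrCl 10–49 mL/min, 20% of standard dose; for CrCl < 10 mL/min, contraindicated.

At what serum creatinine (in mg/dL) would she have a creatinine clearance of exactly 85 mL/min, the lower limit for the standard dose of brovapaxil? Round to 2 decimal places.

Standard dose requires CrCl ≥ 85 mL/min.
Set (140 − 92) × 65.8 × 0.85 / (72 × SCr) = 85
SCr = (140 − 92) × 65.8 × 0.85 / (72 × 85) = 0.439 mg/dL

0.44 mg/dL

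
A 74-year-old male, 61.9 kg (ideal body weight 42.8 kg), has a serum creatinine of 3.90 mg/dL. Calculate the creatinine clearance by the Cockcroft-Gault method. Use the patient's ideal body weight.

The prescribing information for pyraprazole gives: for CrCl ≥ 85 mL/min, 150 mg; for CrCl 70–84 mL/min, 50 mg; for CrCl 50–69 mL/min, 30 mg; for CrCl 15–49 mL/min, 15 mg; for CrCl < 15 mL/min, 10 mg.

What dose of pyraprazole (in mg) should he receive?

10 mg

CrCl = (140 − 74) × 42.8 / (72 × 3.9) = 2824.8 / 280.80 ≈ 10.1 mL/min
CrCl ≈ 10 mL/min → bracket < 15 mL/min.
Dose for this bracket: 10 mg.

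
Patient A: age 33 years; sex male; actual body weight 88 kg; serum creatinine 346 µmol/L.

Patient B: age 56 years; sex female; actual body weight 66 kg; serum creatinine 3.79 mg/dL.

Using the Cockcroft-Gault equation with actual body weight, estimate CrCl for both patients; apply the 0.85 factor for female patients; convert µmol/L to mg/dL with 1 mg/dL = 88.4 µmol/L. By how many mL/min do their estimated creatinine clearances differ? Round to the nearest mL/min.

Patient A: SCr = 346 / 88.4 = 3.914 mg/dL
Patient A: CrCl = (140 − 33) × 88 / (72 × 3.914) = 9416.0 / 281.81 ≈ 33.4 mL/min
Patient B: CrCl = (140 − 56) × 66 / (72 × 3.79) × 0.85 = 5544.0 / 272.88 × 0.85 ≈ 17.3 mL/min
|33.4 − 17.3| = 16.1 mL/min

16 mL/min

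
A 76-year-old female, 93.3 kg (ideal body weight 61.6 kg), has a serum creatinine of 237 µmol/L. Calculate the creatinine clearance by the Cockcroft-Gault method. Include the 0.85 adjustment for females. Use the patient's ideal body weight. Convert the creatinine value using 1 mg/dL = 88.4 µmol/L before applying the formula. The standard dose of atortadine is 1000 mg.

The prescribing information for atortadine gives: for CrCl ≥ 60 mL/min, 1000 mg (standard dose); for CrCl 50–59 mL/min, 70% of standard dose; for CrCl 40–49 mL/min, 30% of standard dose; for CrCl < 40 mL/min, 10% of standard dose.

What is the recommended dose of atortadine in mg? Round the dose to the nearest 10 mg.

SCr = 237 / 88.4 = 2.681 mg/dL
CrCl = (140 − 76) × 61.6 / (72 × 2.681) × 0.85 = 3942.4 / 193.03 × 0.85 ≈ 17.4 mL/min
CrCl ≈ 17 mL/min → bracket < 40 mL/min.
10% of 1000 mg = 100 mg

100 mg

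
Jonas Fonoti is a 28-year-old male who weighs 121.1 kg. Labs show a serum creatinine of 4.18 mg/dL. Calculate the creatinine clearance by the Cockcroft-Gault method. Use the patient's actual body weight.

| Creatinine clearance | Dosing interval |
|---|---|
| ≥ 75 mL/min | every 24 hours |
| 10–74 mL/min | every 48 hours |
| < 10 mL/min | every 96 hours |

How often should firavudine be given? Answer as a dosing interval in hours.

every 48 hours

CrCl = (140 − 28) × 121.1 / (72 × 4.18) = 13563.2 / 300.96 ≈ 45.1 mL/min
CrCl ≈ 45 mL/min → bracket 10–74 mL/min → every 48 hours.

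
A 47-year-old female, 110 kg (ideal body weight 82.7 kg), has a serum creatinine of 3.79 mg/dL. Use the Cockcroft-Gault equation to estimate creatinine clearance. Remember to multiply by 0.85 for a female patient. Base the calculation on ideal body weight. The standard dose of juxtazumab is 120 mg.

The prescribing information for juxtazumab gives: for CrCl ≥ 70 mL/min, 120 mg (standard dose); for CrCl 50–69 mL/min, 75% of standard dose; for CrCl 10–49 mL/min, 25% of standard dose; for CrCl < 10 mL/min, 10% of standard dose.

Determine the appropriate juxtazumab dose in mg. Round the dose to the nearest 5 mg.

CrCl = (140 − 47) × 82.7 / (72 × 3.79) × 0.85 = 7691.1 / 272.88 × 0.85 ≈ 24.0 mL/min
CrCl ≈ 24 mL/min → bracket 10–49 mL/min.
25% of 120 mg = 30 mg

30 mg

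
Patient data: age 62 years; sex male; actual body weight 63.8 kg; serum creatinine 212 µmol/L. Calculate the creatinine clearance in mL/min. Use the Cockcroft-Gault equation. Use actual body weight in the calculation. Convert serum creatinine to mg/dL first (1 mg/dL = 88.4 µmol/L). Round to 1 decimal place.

SCr = 212 / 88.4 = 2.398 mg/dL
CrCl = (140 − 62) × 63.8 / (72 × 2.398) = 4976.4 / 172.66 ≈ 28.8 mL/min

28.8 mL/min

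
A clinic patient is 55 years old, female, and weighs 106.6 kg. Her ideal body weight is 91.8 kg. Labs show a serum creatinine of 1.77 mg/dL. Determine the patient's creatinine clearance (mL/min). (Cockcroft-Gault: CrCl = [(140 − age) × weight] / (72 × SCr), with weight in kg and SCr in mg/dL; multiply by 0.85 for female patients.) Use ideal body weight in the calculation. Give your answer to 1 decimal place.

CrCl = (140 − 55) × 91.8 / (72 × 1.77) × 0.85 = 7803.0 / 127.44 × 0.85 ≈ 52.0 mL/min

52.0 mL/min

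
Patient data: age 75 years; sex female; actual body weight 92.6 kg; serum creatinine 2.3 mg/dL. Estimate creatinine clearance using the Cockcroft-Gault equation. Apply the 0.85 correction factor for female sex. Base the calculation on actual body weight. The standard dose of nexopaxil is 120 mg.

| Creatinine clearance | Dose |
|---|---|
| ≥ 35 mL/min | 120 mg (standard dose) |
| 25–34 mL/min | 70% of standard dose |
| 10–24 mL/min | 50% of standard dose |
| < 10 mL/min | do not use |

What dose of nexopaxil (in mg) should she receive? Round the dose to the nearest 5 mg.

85 mg

CrCl = (140 − 75) × 92.6 / (72 × 2.3) × 0.85 = 6019.0 / 165.60 × 0.85 ≈ 30.9 mL/min
CrCl ≈ 31 mL/min → bracket 25–34 mL/min.
70% of 120 mg = 84 mg → 85 mg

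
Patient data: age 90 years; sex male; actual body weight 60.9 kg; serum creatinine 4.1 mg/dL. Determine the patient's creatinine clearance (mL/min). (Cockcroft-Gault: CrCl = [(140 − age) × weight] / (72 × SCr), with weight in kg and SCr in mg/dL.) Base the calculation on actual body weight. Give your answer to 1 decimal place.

10.3 mL/min

CrCl = (140 − 90) × 60.9 / (72 × 4.1) = 3045.0 / 295.20 ≈ 10.3 mL/min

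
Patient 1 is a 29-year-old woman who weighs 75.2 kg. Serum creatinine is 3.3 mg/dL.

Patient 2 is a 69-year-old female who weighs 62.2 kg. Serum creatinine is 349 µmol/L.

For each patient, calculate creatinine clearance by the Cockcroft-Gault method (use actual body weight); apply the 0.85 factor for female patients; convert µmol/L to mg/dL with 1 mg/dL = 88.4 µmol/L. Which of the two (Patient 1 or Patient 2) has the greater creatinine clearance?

Patient 1

Patient 1: CrCl = (140 − 29) × 75.2 / (72 × 3.3) × 0.85 = 8347.2 / 237.60 × 0.85 ≈ 29.9 mL/min
Patient 2: SCr = 349 / 88.4 = 3.948 mg/dL
Patient 2: CrCl = (140 − 69) × 62.2 / (72 × 3.948) × 0.85 = 4416.2 / 284.26 × 0.85 ≈ 13.2 mL/min
29.9 vs 13.2 mL/min → Patient 1 is higher.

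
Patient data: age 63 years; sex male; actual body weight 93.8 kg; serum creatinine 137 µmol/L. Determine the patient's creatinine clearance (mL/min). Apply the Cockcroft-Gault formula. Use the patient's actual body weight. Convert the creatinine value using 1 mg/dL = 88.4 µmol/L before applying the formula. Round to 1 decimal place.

64.7 mL/min

SCr = 137 / 88.4 = 1.55 mg/dL
CrCl = (140 − 63) × 93.8 / (72 × 1.55) = 7222.6 / 111.60 ≈ 64.7 mL/min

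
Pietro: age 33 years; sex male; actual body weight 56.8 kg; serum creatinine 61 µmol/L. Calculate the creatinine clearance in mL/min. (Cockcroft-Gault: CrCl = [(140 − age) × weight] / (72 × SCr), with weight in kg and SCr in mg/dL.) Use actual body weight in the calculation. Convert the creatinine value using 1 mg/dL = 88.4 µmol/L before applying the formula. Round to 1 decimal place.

122.3 mL/min

SCr = 61 / 88.4 = 0.69 mg/dL
CrCl = (140 − 33) × 56.8 / (72 × 0.69) = 6077.6 / 49.68 ≈ 122.3 mL/min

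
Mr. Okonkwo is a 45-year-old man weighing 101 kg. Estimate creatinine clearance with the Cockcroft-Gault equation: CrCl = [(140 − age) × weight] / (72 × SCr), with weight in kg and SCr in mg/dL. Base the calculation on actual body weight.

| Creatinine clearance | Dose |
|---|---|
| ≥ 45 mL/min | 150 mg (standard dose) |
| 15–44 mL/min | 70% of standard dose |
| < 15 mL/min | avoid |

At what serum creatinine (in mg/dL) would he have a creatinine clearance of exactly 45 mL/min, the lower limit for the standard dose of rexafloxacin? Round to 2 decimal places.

2.96 mg/dL

Standard dose requires CrCl ≥ 45 mL/min.
Set (140 − 45) × 101 / (72 × SCr) = 45
SCr = (140 − 45) × 101 / (72 × 45) = 2.961 mg/dL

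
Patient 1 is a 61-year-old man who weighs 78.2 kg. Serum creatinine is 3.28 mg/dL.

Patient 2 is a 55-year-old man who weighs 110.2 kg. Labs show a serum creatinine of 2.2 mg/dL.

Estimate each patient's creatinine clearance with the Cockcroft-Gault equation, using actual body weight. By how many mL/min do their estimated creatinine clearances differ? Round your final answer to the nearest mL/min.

33 mL/min

Patient 1: CrCl = (140 − 61) × 78.2 / (72 × 3.28) = 6177.8 / 236.16 ≈ 26.2 mL/min
Patient 2: CrCl = (140 − 55) × 110.2 / (72 × 2.2) = 9367.0 / 158.40 ≈ 59.1 mL/min
|26.2 − 59.1| = 32.9 mL/min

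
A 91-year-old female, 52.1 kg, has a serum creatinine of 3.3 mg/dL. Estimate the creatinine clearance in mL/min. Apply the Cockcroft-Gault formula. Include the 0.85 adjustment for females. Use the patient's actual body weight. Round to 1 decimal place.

9.1 mL/min

CrCl = (140 − 91) × 52.1 / (72 × 3.3) × 0.85 = 2552.9 / 237.60 × 0.85 ≈ 9.1 mL/min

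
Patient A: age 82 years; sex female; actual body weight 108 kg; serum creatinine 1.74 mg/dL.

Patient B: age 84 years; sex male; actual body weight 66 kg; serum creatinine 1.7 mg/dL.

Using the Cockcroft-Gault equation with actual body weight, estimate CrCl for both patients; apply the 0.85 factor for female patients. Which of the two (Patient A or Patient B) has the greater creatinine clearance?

Patient A: CrCl = (140 − 82) × 108 / (72 × 1.74) × 0.85 = 6264.0 / 125.28 × 0.85 ≈ 42.5 mL/min
Patient B: CrCl = (140 − 84) × 66 / (72 × 1.7) = 3696.0 / 122.40 ≈ 30.2 mL/min
42.5 vs 30.2 mL/min → Patient A is higher.

Patient A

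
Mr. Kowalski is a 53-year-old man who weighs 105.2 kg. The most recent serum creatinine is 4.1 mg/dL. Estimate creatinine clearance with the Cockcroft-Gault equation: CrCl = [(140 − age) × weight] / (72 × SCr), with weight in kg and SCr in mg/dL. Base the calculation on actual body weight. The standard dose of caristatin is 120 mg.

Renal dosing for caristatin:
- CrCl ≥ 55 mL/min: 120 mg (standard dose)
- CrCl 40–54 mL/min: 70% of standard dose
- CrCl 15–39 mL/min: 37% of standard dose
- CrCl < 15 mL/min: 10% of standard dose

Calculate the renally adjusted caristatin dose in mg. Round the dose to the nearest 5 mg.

CrCl = (140 − 53) × 105.2 / (72 × 4.1) = 9152.4 / 295.20 ≈ 31.0 mL/min
CrCl ≈ 31 mL/min → bracket 15–39 mL/min.
37% of 120 mg = 44.4 mg → 45 mg

45 mg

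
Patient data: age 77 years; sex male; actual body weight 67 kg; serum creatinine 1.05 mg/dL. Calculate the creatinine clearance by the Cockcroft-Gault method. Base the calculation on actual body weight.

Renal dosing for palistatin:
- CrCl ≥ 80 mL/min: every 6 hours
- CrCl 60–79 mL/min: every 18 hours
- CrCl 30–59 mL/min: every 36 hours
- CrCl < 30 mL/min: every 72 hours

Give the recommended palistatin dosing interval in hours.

CrCl = (140 − 77) × 67 / (72 × 1.05) = 4221.0 / 75.60 ≈ 55.8 mL/min
CrCl ≈ 56 mL/min → bracket 30–59 mL/min → every 36 hours.

every 36 hours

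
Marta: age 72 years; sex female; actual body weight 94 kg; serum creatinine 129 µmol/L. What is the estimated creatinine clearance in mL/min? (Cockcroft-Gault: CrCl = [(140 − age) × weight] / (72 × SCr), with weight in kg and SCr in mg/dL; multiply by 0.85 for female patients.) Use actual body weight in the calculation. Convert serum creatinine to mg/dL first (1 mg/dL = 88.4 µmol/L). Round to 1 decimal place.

51.7 mL/min

SCr = 129 / 88.4 = 1.459 mg/dL
CrCl = (140 − 72) × 94 / (72 × 1.459) × 0.85 = 6392.0 / 105.05 × 0.85 ≈ 51.7 mL/min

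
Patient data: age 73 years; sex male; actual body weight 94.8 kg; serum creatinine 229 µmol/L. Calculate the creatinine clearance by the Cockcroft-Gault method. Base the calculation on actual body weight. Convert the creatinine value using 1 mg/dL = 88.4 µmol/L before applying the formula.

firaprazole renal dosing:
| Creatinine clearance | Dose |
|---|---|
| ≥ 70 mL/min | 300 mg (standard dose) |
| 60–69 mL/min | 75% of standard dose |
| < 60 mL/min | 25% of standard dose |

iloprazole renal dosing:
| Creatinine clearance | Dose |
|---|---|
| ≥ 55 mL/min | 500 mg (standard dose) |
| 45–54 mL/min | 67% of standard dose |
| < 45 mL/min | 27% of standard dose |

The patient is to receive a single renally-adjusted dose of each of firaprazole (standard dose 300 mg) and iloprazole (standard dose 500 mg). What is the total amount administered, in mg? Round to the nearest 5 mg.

210 mg

SCr = 229 / 88.4 = 2.59 mg/dL
CrCl = (140 − 73) × 94.8 / (72 × 2.59) = 6351.6 / 186.48 ≈ 34.1 mL/min
CrCl ≈ 34 mL/min.
firaprazole: < 60 mL/min → 25% of 300 mg = 75 mg.
iloprazole: < 45 mL/min → 27% of 500 mg = 135 mg.
Total = 75 + 135 = 210 mg.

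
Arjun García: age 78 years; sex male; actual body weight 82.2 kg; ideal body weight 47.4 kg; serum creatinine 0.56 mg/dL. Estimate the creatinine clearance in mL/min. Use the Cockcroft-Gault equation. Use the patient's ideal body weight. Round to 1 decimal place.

CrCl = (140 − 78) × 47.4 / (72 × 0.56) = 2938.8 / 40.32 ≈ 72.9 mL/min

72.9 mL/min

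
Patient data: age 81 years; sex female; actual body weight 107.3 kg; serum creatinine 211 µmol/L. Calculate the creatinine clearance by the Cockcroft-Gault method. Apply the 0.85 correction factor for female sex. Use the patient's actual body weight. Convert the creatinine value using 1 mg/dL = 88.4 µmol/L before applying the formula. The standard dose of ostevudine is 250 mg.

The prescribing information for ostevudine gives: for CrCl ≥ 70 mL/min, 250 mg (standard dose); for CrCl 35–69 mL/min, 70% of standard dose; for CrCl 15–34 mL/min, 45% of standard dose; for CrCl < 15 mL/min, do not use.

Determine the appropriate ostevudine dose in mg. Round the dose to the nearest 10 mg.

SCr = 211 / 88.4 = 2.387 mg/dL
CrCl = (140 − 81) × 107.3 / (72 × 2.387) × 0.85 = 6330.7 / 171.86 × 0.85 ≈ 31.3 mL/min
CrCl ≈ 31 mL/min → bracket 15–34 mL/min.
45% of 250 mg = 112.5 mg → 110 mg

110 mg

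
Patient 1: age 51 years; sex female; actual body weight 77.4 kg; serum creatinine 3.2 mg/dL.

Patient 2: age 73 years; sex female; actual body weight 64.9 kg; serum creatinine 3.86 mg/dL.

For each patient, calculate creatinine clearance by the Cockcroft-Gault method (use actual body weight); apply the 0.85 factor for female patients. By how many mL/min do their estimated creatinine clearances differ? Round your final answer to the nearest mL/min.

Patient 1: CrCl = (140 − 51) × 77.4 / (72 × 3.2) × 0.85 = 6888.6 / 230.40 × 0.85 ≈ 25.4 mL/min
Patient 2: CrCl = (140 − 73) × 64.9 / (72 × 3.86) × 0.85 = 4348.3 / 277.92 × 0.85 ≈ 13.3 mL/min
|25.4 − 13.3| = 12.1 mL/min

12 mL/min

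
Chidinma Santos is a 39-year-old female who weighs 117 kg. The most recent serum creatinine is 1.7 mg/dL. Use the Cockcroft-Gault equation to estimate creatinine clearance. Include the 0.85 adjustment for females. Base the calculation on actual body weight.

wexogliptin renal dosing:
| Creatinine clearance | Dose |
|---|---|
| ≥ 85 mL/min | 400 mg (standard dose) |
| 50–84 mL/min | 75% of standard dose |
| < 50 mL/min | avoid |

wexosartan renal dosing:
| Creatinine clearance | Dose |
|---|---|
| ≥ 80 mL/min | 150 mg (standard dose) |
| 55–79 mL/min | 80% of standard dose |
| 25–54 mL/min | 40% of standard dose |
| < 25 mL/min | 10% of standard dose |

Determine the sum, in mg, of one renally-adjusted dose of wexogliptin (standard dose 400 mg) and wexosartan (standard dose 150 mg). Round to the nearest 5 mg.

450 mg

CrCl = (140 − 39) × 117 / (72 × 1.7) × 0.85 = 11817.0 / 122.40 × 0.85 ≈ 82.1 mL/min
CrCl ≈ 82 mL/min.
wexogliptin: 50–84 mL/min → 75% of 400 mg = 300 mg.
wexosartan: ≥ 80 mL/min → 100% of 150 mg = 150 mg.
Total = 300 + 150 = 450 mg.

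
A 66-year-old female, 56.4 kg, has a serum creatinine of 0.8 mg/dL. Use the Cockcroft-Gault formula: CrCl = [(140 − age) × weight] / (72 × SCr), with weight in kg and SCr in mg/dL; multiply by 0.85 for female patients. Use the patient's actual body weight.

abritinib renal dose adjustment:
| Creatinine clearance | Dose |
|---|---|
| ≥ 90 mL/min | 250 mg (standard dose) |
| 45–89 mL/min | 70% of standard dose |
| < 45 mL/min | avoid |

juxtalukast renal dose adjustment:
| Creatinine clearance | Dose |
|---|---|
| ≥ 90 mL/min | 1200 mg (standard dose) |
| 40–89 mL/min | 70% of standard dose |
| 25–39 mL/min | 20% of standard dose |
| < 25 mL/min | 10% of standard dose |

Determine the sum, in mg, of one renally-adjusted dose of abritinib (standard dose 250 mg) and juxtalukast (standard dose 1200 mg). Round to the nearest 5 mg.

CrCl = (140 − 66) × 56.4 / (72 × 0.8) × 0.85 = 4173.6 / 57.60 × 0.85 ≈ 61.6 mL/min
CrCl ≈ 62 mL/min.
abritinib: 45–89 mL/min → 70% of 250 mg = 175 mg.
juxtalukast: 40–89 mL/min → 70% of 1200 mg = 840 mg.
Total = 175 + 840 = 1015 mg.

1015 mg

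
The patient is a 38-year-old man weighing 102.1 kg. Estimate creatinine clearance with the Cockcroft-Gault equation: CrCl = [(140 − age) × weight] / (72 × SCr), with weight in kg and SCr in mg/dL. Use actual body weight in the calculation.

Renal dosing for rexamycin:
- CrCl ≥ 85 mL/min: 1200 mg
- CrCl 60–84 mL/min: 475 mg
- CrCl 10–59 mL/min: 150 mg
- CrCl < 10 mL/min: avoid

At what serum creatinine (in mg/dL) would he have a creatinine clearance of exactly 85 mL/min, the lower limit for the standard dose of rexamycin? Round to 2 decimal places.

Standard dose requires CrCl ≥ 85 mL/min.
Set (140 − 38) × 102.1 / (72 × SCr) = 85
SCr = (140 − 38) × 102.1 / (72 × 85) = 1.702 mg/dL

1.70 mg/dL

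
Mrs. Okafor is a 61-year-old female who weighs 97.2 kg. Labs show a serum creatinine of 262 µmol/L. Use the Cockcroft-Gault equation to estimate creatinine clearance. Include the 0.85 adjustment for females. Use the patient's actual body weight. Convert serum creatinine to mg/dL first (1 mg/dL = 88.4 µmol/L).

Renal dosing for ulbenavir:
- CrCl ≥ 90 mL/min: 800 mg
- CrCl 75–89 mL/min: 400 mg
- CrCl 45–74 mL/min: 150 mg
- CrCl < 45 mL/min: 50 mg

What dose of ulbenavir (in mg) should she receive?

SCr = 262 / 88.4 = 2.964 mg/dL
CrCl = (140 − 61) × 97.2 / (72 × 2.964) × 0.85 = 7678.8 / 213.41 × 0.85 ≈ 30.6 mL/min
CrCl ≈ 31 mL/min → bracket < 45 mL/min.
Dose for this bracket: 50 mg.

50 mg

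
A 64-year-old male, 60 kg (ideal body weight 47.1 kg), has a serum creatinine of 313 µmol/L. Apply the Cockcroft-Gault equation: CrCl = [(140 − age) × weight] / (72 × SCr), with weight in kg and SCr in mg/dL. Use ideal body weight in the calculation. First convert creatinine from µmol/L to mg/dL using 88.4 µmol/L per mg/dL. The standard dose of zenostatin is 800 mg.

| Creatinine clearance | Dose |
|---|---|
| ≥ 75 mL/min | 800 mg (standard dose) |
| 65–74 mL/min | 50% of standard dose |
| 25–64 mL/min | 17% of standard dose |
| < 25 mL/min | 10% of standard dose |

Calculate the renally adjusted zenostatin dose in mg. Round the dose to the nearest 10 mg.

SCr = 313 / 88.4 = 3.541 mg/dL
CrCl = (140 − 64) × 47.1 / (72 × 3.541) = 3579.6 / 254.95 ≈ 14.0 mL/min
CrCl ≈ 14 mL/min → bracket < 25 mL/min.
10% of 800 mg = 80 mg

80 mg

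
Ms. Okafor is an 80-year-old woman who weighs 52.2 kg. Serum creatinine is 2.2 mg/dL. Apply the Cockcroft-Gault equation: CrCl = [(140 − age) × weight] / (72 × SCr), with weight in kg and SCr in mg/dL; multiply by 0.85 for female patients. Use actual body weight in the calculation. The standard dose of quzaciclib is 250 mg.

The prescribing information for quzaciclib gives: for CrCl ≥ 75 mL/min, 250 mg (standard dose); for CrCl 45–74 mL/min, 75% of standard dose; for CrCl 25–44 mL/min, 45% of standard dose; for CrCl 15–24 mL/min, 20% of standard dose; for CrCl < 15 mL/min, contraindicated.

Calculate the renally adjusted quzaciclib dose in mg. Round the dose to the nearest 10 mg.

50 mg

CrCl = (140 − 80) × 52.2 / (72 × 2.2) × 0.85 = 3132.0 / 158.40 × 0.85 ≈ 16.8 mL/min
CrCl ≈ 17 mL/min → bracket 15–24 mL/min.
20% of 250 mg = 50 mg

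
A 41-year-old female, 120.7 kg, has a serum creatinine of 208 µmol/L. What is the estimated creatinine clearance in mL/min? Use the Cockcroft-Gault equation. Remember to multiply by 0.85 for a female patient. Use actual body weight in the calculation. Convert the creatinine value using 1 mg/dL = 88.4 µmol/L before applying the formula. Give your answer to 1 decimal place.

SCr = 208 / 88.4 = 2.353 mg/dL
CrCl = (140 − 41) × 120.7 / (72 × 2.353) × 0.85 = 11949.3 / 169.42 × 0.85 ≈ 60.0 mL/min

60.0 mL/min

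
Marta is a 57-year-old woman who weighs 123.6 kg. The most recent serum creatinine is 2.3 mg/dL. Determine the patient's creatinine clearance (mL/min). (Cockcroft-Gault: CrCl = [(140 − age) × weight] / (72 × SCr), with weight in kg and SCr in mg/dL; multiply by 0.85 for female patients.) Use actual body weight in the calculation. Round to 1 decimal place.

52.7 mL/min

CrCl = (140 − 57) × 123.6 / (72 × 2.3) × 0.85 = 10258.8 / 165.60 × 0.85 ≈ 52.7 mL/min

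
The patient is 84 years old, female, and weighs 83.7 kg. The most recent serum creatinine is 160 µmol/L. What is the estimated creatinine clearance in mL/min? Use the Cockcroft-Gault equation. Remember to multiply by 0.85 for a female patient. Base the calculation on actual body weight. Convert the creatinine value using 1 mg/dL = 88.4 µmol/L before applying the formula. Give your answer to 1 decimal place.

30.6 mL/min

SCr = 160 / 88.4 = 1.81 mg/dL
CrCl = (140 − 84) × 83.7 / (72 × 1.81) × 0.85 = 4687.2 / 130.32 × 0.85 ≈ 30.6 mL/min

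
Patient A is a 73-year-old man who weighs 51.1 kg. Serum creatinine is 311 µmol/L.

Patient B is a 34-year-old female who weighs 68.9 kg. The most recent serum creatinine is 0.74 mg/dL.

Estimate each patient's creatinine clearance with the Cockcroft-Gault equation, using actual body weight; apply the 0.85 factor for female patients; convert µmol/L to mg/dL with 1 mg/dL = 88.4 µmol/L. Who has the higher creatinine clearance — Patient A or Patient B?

Patient A: SCr = 311 / 88.4 = 3.518 mg/dL
Patient A: CrCl = (140 − 73) × 51.1 / (72 × 3.518) = 3423.7 / 253.30 ≈ 13.5 mL/min
Patient B: CrCl = (140 − 34) × 68.9 / (72 × 0.74) × 0.85 = 7303.4 / 53.28 × 0.85 ≈ 116.5 mL/min
13.5 vs 116.5 mL/min → Patient B is higher.

Patient B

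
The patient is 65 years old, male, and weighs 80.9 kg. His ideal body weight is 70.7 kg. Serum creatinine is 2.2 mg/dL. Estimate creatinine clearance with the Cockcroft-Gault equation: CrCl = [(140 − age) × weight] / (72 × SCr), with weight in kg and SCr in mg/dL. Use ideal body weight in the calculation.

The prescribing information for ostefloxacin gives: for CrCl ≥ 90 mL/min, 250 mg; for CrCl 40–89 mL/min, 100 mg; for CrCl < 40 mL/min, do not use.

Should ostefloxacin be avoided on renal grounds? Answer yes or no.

yes

CrCl = (140 − 65) × 70.7 / (72 × 2.2) = 5302.5 / 158.40 ≈ 33.5 mL/min
CrCl ≈ 33 mL/min, which is < 40 mL/min.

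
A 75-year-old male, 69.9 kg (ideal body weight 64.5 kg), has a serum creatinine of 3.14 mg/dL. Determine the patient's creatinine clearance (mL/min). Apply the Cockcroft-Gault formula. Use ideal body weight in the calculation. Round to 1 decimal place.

18.5 mL/min

CrCl = (140 − 75) × 64.5 / (72 × 3.14) = 4192.5 / 226.08 ≈ 18.5 mL/min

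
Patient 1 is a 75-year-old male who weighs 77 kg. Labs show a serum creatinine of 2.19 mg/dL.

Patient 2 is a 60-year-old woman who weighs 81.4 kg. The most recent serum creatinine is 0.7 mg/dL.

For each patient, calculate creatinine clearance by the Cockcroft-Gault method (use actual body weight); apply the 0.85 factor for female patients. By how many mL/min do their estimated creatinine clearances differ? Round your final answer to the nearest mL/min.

78 mL/min

Patient 1: CrCl = (140 − 75) × 77 / (72 × 2.19) = 5005.0 / 157.68 ≈ 31.7 mL/min
Patient 2: CrCl = (140 − 60) × 81.4 / (72 × 0.7) × 0.85 = 6512.0 / 50.40 × 0.85 ≈ 109.8 mL/min
|31.7 − 109.8| = 78.1 mL/min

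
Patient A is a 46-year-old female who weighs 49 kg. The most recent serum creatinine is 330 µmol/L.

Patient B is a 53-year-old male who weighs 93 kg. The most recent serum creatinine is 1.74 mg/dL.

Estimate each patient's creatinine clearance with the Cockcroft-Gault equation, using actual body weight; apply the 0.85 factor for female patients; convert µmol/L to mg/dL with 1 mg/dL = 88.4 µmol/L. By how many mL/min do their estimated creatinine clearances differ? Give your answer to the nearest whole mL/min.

50 mL/min

Patient A: SCr = 330 / 88.4 = 3.733 mg/dL
Patient A: CrCl = (140 − 46) × 49 / (72 × 3.733) × 0.85 = 4606.0 / 268.78 × 0.85 ≈ 14.6 mL/min
Patient B: CrCl = (140 − 53) × 93 / (72 × 1.74) = 8091.0 / 125.28 ≈ 64.6 mL/min
|14.6 − 64.6| = 50.0 mL/min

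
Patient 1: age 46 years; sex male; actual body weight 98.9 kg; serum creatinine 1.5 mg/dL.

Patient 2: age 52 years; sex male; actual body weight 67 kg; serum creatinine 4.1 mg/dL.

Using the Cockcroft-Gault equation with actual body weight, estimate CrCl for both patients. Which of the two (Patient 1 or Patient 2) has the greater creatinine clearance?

Patient 1: CrCl = (140 − 46) × 98.9 / (72 × 1.5) = 9296.6 / 108.00 ≈ 86.1 mL/min
Patient 2: CrCl = (140 − 52) × 67 / (72 × 4.1) = 5896.0 / 295.20 ≈ 20.0 mL/min
86.1 vs 20.0 mL/min → Patient 1 is higher.

Patient 1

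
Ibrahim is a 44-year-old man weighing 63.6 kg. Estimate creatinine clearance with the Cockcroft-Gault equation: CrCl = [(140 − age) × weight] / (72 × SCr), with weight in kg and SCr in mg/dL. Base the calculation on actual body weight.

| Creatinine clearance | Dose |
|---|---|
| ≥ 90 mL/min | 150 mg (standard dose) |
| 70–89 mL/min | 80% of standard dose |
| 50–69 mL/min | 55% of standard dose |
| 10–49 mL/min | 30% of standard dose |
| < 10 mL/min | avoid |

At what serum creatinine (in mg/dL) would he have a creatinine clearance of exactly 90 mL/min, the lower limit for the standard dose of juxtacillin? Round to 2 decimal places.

Standard dose requires CrCl ≥ 90 mL/min.
Set (140 − 44) × 63.6 / (72 × SCr) = 90
SCr = (140 − 44) × 63.6 / (72 × 90) = 0.942 mg/dL

0.94 mg/dL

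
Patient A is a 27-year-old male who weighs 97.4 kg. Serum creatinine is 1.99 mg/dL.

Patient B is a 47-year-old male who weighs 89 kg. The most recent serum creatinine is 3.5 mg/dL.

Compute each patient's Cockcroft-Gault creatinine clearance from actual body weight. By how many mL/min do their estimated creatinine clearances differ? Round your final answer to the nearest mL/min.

44 mL/min

Patient A: CrCl = (140 − 27) × 97.4 / (72 × 1.99) = 11006.2 / 143.28 ≈ 76.8 mL/min
Patient B: CrCl = (140 − 47) × 89 / (72 × 3.5) = 8277.0 / 252.00 ≈ 32.8 mL/min
|76.8 − 32.8| = 44.0 mL/min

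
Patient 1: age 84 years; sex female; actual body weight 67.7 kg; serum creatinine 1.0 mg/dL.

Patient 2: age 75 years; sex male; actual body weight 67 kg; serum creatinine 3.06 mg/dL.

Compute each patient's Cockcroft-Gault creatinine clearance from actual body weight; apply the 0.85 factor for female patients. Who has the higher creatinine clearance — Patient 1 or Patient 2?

Patient 1

Patient 1: CrCl = (140 − 84) × 67.7 / (72 × 1) × 0.85 = 3791.2 / 72.00 × 0.85 ≈ 44.8 mL/min
Patient 2: CrCl = (140 − 75) × 67 / (72 × 3.06) = 4355.0 / 220.32 ≈ 19.8 mL/min
44.8 vs 19.8 mL/min → Patient 1 is higher.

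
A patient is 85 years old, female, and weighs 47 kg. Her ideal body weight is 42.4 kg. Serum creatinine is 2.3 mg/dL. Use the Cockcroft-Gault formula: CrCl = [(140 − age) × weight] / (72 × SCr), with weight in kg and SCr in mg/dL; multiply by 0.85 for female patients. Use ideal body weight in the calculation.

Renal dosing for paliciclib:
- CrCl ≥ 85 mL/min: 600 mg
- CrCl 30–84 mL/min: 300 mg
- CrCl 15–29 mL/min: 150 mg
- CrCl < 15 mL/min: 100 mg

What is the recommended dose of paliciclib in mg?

100 mg

CrCl = (140 − 85) × 42.4 / (72 × 2.3) × 0.85 = 2332.0 / 165.60 × 0.85 ≈ 12.0 mL/min
CrCl ≈ 12 mL/min → bracket < 15 mL/min.
Dose for this bracket: 100 mg.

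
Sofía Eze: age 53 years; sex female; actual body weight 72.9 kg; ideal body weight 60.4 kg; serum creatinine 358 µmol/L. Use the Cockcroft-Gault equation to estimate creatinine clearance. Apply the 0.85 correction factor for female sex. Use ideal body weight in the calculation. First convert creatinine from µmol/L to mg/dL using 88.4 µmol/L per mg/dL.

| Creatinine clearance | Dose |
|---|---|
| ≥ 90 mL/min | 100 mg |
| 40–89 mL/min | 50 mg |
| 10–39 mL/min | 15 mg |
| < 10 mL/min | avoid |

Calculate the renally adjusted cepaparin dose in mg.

SCr = 358 / 88.4 = 4.05 mg/dL
CrCl = (140 − 53) × 60.4 / (72 × 4.05) × 0.85 = 5254.8 / 291.60 × 0.85 ≈ 15.3 mL/min
CrCl ≈ 15 mL/min → bracket 10–39 mL/min.
Dose for this bracket: 15 mg.

15 mg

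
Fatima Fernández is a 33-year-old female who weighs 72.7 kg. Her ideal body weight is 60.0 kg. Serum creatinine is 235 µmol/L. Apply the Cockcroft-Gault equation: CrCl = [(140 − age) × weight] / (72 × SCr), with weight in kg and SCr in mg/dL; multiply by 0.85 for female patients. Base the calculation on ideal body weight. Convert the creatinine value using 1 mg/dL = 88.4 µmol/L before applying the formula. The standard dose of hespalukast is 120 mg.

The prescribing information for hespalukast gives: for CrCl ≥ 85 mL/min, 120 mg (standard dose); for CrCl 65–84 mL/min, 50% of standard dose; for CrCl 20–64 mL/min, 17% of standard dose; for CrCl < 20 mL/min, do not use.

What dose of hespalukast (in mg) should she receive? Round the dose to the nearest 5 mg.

20 mg

SCr = 235 / 88.4 = 2.658 mg/dL
CrCl = (140 − 33) × 60 / (72 × 2.658) × 0.85 = 6420.0 / 191.38 × 0.85 ≈ 28.5 mL/min
CrCl ≈ 29 mL/min → bracket 20–64 mL/min.
17% of 120 mg = 20.4 mg → 20 mg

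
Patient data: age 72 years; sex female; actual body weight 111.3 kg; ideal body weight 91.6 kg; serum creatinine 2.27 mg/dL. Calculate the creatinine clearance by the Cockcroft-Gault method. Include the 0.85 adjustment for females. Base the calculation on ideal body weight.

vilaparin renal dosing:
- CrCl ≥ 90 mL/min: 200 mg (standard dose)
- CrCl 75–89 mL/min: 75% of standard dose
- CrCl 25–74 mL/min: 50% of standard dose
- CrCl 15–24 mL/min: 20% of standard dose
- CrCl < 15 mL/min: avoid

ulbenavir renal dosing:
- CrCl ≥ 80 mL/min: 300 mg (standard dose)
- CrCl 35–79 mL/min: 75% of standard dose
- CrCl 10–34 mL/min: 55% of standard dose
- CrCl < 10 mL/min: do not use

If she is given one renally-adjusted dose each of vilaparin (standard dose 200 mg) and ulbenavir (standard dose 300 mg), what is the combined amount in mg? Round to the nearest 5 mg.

CrCl = (140 − 72) × 91.6 / (72 × 2.27) × 0.85 = 6228.8 / 163.44 × 0.85 ≈ 32.4 mL/min
CrCl ≈ 32 mL/min.
vilaparin: 25–74 mL/min → 50% of 200 mg = 100 mg.
ulbenavir: 10–34 mL/min → 55% of 300 mg = 165 mg.
Total = 100 + 165 = 265 mg.

265 mg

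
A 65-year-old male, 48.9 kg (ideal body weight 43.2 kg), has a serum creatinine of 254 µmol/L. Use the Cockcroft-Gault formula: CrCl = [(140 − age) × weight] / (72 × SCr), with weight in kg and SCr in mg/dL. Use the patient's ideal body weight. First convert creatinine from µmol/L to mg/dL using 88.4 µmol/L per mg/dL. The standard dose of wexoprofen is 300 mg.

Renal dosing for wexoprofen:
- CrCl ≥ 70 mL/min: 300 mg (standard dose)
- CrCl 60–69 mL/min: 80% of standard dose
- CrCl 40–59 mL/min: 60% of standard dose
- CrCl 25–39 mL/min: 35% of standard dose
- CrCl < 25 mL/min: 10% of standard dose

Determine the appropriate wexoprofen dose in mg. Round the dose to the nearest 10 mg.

30 mg

SCr = 254 / 88.4 = 2.873 mg/dL
CrCl = (140 − 65) × 43.2 / (72 × 2.873) = 3240.0 / 206.86 ≈ 15.7 mL/min
CrCl ≈ 16 mL/min → bracket < 25 mL/min.
10% of 300 mg = 30 mg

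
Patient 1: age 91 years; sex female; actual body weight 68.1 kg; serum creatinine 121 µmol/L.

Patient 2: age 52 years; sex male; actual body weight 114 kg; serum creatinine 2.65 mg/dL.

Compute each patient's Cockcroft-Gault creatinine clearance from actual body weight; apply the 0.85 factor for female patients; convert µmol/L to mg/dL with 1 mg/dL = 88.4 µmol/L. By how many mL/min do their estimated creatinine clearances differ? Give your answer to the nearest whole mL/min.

Patient 1: SCr = 121 / 88.4 = 1.369 mg/dL
Patient 1: CrCl = (140 − 91) × 68.1 / (72 × 1.369) × 0.85 = 3336.9 / 98.57 × 0.85 ≈ 28.8 mL/min
Patient 2: CrCl = (140 − 52) × 114 / (72 × 2.65) = 10032.0 / 190.80 ≈ 52.6 mL/min
|28.8 − 52.6| = 23.8 mL/min

24 mL/min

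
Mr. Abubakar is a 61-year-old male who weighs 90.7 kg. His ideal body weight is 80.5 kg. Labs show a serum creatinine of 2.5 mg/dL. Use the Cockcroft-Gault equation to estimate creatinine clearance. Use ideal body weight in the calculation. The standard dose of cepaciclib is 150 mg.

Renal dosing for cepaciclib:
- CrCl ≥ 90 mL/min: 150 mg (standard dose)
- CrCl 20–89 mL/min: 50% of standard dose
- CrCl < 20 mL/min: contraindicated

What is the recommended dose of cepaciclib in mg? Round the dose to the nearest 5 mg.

CrCl = (140 − 61) × 80.5 / (72 × 2.5) = 6359.5 / 180.00 ≈ 35.3 mL/min
CrCl ≈ 35 mL/min → bracket 20–89 mL/min.
50% of 150 mg = 75 mg

75 mg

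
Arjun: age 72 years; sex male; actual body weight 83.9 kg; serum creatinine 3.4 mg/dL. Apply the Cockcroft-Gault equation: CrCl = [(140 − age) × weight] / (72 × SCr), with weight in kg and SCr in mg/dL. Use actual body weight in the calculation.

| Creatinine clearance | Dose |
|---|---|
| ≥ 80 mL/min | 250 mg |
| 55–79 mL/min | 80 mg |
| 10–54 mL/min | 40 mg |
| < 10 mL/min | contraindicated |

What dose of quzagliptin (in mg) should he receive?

40 mg

CrCl = (140 − 72) × 83.9 / (72 × 3.4) = 5705.2 / 244.80 ≈ 23.3 mL/min
CrCl ≈ 23 mL/min → bracket 10–54 mL/min.
Dose for this bracket: 40 mg.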